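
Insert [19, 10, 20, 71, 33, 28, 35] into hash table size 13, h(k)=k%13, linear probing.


Insert 19: h=6 -> slot 6
Insert 10: h=10 -> slot 10
Insert 20: h=7 -> slot 7
Insert 71: h=6, 2 probes -> slot 8
Insert 33: h=7, 2 probes -> slot 9
Insert 28: h=2 -> slot 2
Insert 35: h=9, 2 probes -> slot 11

Table: [None, None, 28, None, None, None, 19, 20, 71, 33, 10, 35, None]


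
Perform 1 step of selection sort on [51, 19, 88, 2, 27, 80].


Initial: [51, 19, 88, 2, 27, 80]
Step 1: min=2 at 3
  Swap: [2, 19, 88, 51, 27, 80]

After 1 step: [2, 19, 88, 51, 27, 80]


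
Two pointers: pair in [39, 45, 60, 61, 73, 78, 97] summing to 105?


lo=0(39)+hi=6(97)=136
lo=0(39)+hi=5(78)=117
lo=0(39)+hi=4(73)=112
lo=0(39)+hi=3(61)=100
lo=1(45)+hi=3(61)=106
lo=1(45)+hi=2(60)=105

Yes: 45+60=105


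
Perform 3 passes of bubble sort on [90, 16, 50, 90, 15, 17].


Initial: [90, 16, 50, 90, 15, 17]
Pass 1: [16, 50, 90, 15, 17, 90] (4 swaps)
Pass 2: [16, 50, 15, 17, 90, 90] (2 swaps)
Pass 3: [16, 15, 17, 50, 90, 90] (2 swaps)

After 3 passes: [16, 15, 17, 50, 90, 90]


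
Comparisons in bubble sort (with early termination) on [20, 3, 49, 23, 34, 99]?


Algorithm: bubble sort (with early termination)
Input: [20, 3, 49, 23, 34, 99]
Sorted: [3, 20, 23, 34, 49, 99]

9


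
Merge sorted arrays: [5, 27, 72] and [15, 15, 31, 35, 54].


Take 5 from A
Take 15 from B
Take 15 from B
Take 27 from A
Take 31 from B
Take 35 from B
Take 54 from B

Merged: [5, 15, 15, 27, 31, 35, 54, 72]


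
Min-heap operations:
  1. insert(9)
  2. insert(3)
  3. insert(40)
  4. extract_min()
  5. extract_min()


insert(9) -> [9]
insert(3) -> [3, 9]
insert(40) -> [3, 9, 40]
extract_min()->3, [9, 40]
extract_min()->9, [40]

Final heap: [40]


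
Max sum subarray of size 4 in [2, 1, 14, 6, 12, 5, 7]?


[0:4]: 23
[1:5]: 33
[2:6]: 37
[3:7]: 30

Max: 37 at [2:6]


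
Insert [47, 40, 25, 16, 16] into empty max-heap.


Insert 47: [47]
Insert 40: [47, 40]
Insert 25: [47, 40, 25]
Insert 16: [47, 40, 25, 16]
Insert 16: [47, 40, 25, 16, 16]

Final heap: [47, 40, 25, 16, 16]


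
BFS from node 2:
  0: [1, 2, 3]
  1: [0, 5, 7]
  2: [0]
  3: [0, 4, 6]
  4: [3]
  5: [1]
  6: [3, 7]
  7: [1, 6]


Visit 2, enqueue [0]
Visit 0, enqueue [1, 3]
Visit 1, enqueue [5, 7]
Visit 3, enqueue [4, 6]
Visit 5, enqueue []
Visit 7, enqueue []
Visit 4, enqueue []
Visit 6, enqueue []

BFS order: [2, 0, 1, 3, 5, 7, 4, 6]


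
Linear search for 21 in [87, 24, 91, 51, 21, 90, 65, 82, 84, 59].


i=0: 87!=21
i=1: 24!=21
i=2: 91!=21
i=3: 51!=21
i=4: 21==21 found!

Found at 4, 5 comps


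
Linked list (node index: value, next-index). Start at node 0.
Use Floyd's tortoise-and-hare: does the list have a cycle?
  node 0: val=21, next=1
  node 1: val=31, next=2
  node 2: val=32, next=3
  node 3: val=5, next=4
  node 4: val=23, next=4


Floyd's tortoise (slow, +1) and hare (fast, +2):
  init: slow=0, fast=0
  step 1: slow=1, fast=2
  step 2: slow=2, fast=4
  step 3: slow=3, fast=4
  step 4: slow=4, fast=4
  slow == fast at node 4: cycle detected

Cycle: yes


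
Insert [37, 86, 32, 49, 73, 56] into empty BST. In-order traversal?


Insert 37: root
Insert 86: R from 37
Insert 32: L from 37
Insert 49: R from 37 -> L from 86
Insert 73: R from 37 -> L from 86 -> R from 49
Insert 56: R from 37 -> L from 86 -> R from 49 -> L from 73

In-order: [32, 37, 49, 56, 73, 86]


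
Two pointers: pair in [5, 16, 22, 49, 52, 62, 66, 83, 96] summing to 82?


lo=0(5)+hi=8(96)=101
lo=0(5)+hi=7(83)=88
lo=0(5)+hi=6(66)=71
lo=1(16)+hi=6(66)=82

Yes: 16+66=82


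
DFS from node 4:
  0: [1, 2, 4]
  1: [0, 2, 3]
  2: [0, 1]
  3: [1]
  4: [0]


Visit 4, push [0]
Visit 0, push [2, 1]
Visit 1, push [3, 2]
Visit 2, push []
Visit 3, push []

DFS order: [4, 0, 1, 2, 3]


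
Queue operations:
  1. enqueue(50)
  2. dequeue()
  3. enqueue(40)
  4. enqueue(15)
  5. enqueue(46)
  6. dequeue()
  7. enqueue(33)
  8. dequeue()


enqueue(50) -> [50]
dequeue()->50, []
enqueue(40) -> [40]
enqueue(15) -> [40, 15]
enqueue(46) -> [40, 15, 46]
dequeue()->40, [15, 46]
enqueue(33) -> [15, 46, 33]
dequeue()->15, [46, 33]

Final queue: [46, 33]


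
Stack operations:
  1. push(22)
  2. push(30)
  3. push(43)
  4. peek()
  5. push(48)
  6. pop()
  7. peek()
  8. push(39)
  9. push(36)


push(22) -> [22]
push(30) -> [22, 30]
push(43) -> [22, 30, 43]
peek()->43
push(48) -> [22, 30, 43, 48]
pop()->48, [22, 30, 43]
peek()->43
push(39) -> [22, 30, 43, 39]
push(36) -> [22, 30, 43, 39, 36]

Final stack: [22, 30, 43, 39, 36]


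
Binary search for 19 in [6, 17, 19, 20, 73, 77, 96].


Step 1: lo=0, hi=6, mid=3, val=20
Step 2: lo=0, hi=2, mid=1, val=17
Step 3: lo=2, hi=2, mid=2, val=19

Found at index 2


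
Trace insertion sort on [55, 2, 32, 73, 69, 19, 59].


Initial: [55, 2, 32, 73, 69, 19, 59]
Insert 2: [2, 55, 32, 73, 69, 19, 59]
Insert 32: [2, 32, 55, 73, 69, 19, 59]
Insert 73: [2, 32, 55, 73, 69, 19, 59]
Insert 69: [2, 32, 55, 69, 73, 19, 59]
Insert 19: [2, 19, 32, 55, 69, 73, 59]
Insert 59: [2, 19, 32, 55, 59, 69, 73]

Sorted: [2, 19, 32, 55, 59, 69, 73]


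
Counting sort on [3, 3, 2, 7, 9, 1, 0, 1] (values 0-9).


Input: [3, 3, 2, 7, 9, 1, 0, 1]
Counts: [1, 2, 1, 2, 0, 0, 0, 1, 0, 1]

Sorted: [0, 1, 1, 2, 3, 3, 7, 9]


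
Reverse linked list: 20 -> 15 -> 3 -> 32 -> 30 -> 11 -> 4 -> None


Step 1: curr=20, set curr.next=prev(None) | reversed so far: 20
Step 2: curr=15, set curr.next=prev(20) | reversed so far: 15 -> 20
Step 3: curr=3, set curr.next=prev(15) | reversed so far: 3 -> 15 -> 20
Step 4: curr=32, set curr.next=prev(3) | reversed so far: 32 -> 3 -> 15 -> 20
Step 5: curr=30, set curr.next=prev(32) | reversed so far: 30 -> 32 -> 3 -> 15 -> 20
Step 6: curr=11, set curr.next=prev(30) | reversed so far: 11 -> 30 -> 32 -> 3 -> 15 -> 20
Step 7: curr=4, set curr.next=prev(11) | reversed so far: 4 -> 11 -> 30 -> 32 -> 3 -> 15 -> 20

4 -> 11 -> 30 -> 32 -> 3 -> 15 -> 20 -> None


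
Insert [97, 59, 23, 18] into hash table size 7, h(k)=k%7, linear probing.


Insert 97: h=6 -> slot 6
Insert 59: h=3 -> slot 3
Insert 23: h=2 -> slot 2
Insert 18: h=4 -> slot 4

Table: [None, None, 23, 59, 18, None, 97]


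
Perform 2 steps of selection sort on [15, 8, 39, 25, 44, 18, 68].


Initial: [15, 8, 39, 25, 44, 18, 68]
Step 1: min=8 at 1
  Swap: [8, 15, 39, 25, 44, 18, 68]
Step 2: min=15 at 1
  Swap: [8, 15, 39, 25, 44, 18, 68]

After 2 steps: [8, 15, 39, 25, 44, 18, 68]


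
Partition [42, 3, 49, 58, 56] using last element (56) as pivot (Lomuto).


Pivot: 56
  42 <= 56: advance i (no swap)
  3 <= 56: advance i (no swap)
  49 <= 56: advance i (no swap)
Place pivot at 3: [42, 3, 49, 56, 58]

Partitioned: [42, 3, 49, 56, 58]


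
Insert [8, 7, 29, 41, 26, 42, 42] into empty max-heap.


Insert 8: [8]
Insert 7: [8, 7]
Insert 29: [29, 7, 8]
Insert 41: [41, 29, 8, 7]
Insert 26: [41, 29, 8, 7, 26]
Insert 42: [42, 29, 41, 7, 26, 8]
Insert 42: [42, 29, 42, 7, 26, 8, 41]

Final heap: [42, 29, 42, 7, 26, 8, 41]


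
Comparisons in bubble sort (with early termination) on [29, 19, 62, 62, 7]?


Algorithm: bubble sort (with early termination)
Input: [29, 19, 62, 62, 7]
Sorted: [7, 19, 29, 62, 62]

10


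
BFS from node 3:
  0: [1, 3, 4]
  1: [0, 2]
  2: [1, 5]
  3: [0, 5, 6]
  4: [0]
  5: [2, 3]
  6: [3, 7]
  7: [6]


Visit 3, enqueue [0, 5, 6]
Visit 0, enqueue [1, 4]
Visit 5, enqueue [2]
Visit 6, enqueue [7]
Visit 1, enqueue []
Visit 4, enqueue []
Visit 2, enqueue []
Visit 7, enqueue []

BFS order: [3, 0, 5, 6, 1, 4, 2, 7]


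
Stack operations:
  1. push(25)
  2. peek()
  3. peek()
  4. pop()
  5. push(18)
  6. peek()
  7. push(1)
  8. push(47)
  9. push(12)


push(25) -> [25]
peek()->25
peek()->25
pop()->25, []
push(18) -> [18]
peek()->18
push(1) -> [18, 1]
push(47) -> [18, 1, 47]
push(12) -> [18, 1, 47, 12]

Final stack: [18, 1, 47, 12]


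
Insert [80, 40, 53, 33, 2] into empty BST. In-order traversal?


Insert 80: root
Insert 40: L from 80
Insert 53: L from 80 -> R from 40
Insert 33: L from 80 -> L from 40
Insert 2: L from 80 -> L from 40 -> L from 33

In-order: [2, 33, 40, 53, 80]


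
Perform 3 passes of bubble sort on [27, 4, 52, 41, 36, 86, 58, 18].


Initial: [27, 4, 52, 41, 36, 86, 58, 18]
Pass 1: [4, 27, 41, 36, 52, 58, 18, 86] (5 swaps)
Pass 2: [4, 27, 36, 41, 52, 18, 58, 86] (2 swaps)
Pass 3: [4, 27, 36, 41, 18, 52, 58, 86] (1 swaps)

After 3 passes: [4, 27, 36, 41, 18, 52, 58, 86]


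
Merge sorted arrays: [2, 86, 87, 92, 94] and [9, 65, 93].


Take 2 from A
Take 9 from B
Take 65 from B
Take 86 from A
Take 87 from A
Take 92 from A
Take 93 from B

Merged: [2, 9, 65, 86, 87, 92, 93, 94]


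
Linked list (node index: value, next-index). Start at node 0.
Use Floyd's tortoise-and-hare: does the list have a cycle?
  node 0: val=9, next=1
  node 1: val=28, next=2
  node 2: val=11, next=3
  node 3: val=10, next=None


Floyd's tortoise (slow, +1) and hare (fast, +2):
  init: slow=0, fast=0
  step 1: slow=1, fast=2
  step 2: fast 2->3->None, no cycle

Cycle: no


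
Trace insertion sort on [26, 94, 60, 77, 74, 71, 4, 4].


Initial: [26, 94, 60, 77, 74, 71, 4, 4]
Insert 94: [26, 94, 60, 77, 74, 71, 4, 4]
Insert 60: [26, 60, 94, 77, 74, 71, 4, 4]
Insert 77: [26, 60, 77, 94, 74, 71, 4, 4]
Insert 74: [26, 60, 74, 77, 94, 71, 4, 4]
Insert 71: [26, 60, 71, 74, 77, 94, 4, 4]
Insert 4: [4, 26, 60, 71, 74, 77, 94, 4]
Insert 4: [4, 4, 26, 60, 71, 74, 77, 94]

Sorted: [4, 4, 26, 60, 71, 74, 77, 94]


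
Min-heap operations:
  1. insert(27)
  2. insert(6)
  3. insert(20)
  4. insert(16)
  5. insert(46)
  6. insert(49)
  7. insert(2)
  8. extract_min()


insert(27) -> [27]
insert(6) -> [6, 27]
insert(20) -> [6, 27, 20]
insert(16) -> [6, 16, 20, 27]
insert(46) -> [6, 16, 20, 27, 46]
insert(49) -> [6, 16, 20, 27, 46, 49]
insert(2) -> [2, 16, 6, 27, 46, 49, 20]
extract_min()->2, [6, 16, 20, 27, 46, 49]

Final heap: [6, 16, 20, 27, 46, 49]


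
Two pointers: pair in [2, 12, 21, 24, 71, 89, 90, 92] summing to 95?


lo=0(2)+hi=7(92)=94
lo=1(12)+hi=7(92)=104
lo=1(12)+hi=6(90)=102
lo=1(12)+hi=5(89)=101
lo=1(12)+hi=4(71)=83
lo=2(21)+hi=4(71)=92
lo=3(24)+hi=4(71)=95

Yes: 24+71=95


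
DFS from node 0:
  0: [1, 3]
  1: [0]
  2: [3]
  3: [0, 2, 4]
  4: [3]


Visit 0, push [3, 1]
Visit 1, push []
Visit 3, push [4, 2]
Visit 2, push []
Visit 4, push []

DFS order: [0, 1, 3, 2, 4]


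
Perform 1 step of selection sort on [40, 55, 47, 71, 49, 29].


Initial: [40, 55, 47, 71, 49, 29]
Step 1: min=29 at 5
  Swap: [29, 55, 47, 71, 49, 40]

After 1 step: [29, 55, 47, 71, 49, 40]


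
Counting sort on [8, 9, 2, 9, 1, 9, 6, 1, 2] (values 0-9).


Input: [8, 9, 2, 9, 1, 9, 6, 1, 2]
Counts: [0, 2, 2, 0, 0, 0, 1, 0, 1, 3]

Sorted: [1, 1, 2, 2, 6, 8, 9, 9, 9]


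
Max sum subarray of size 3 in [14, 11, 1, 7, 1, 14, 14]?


[0:3]: 26
[1:4]: 19
[2:5]: 9
[3:6]: 22
[4:7]: 29

Max: 29 at [4:7]


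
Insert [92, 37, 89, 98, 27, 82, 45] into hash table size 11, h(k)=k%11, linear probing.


Insert 92: h=4 -> slot 4
Insert 37: h=4, 1 probes -> slot 5
Insert 89: h=1 -> slot 1
Insert 98: h=10 -> slot 10
Insert 27: h=5, 1 probes -> slot 6
Insert 82: h=5, 2 probes -> slot 7
Insert 45: h=1, 1 probes -> slot 2

Table: [None, 89, 45, None, 92, 37, 27, 82, None, None, 98]


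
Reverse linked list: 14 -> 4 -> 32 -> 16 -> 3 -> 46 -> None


Step 1: curr=14, set curr.next=prev(None) | reversed so far: 14
Step 2: curr=4, set curr.next=prev(14) | reversed so far: 4 -> 14
Step 3: curr=32, set curr.next=prev(4) | reversed so far: 32 -> 4 -> 14
Step 4: curr=16, set curr.next=prev(32) | reversed so far: 16 -> 32 -> 4 -> 14
Step 5: curr=3, set curr.next=prev(16) | reversed so far: 3 -> 16 -> 32 -> 4 -> 14
Step 6: curr=46, set curr.next=prev(3) | reversed so far: 46 -> 3 -> 16 -> 32 -> 4 -> 14

46 -> 3 -> 16 -> 32 -> 4 -> 14 -> None


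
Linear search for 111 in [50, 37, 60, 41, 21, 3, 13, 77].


i=0: 50!=111
i=1: 37!=111
i=2: 60!=111
i=3: 41!=111
i=4: 21!=111
i=5: 3!=111
i=6: 13!=111
i=7: 77!=111

Not found, 8 comps


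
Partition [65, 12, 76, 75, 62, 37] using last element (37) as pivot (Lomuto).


Pivot: 37
  12 <= 37: swap -> [12, 65, 76, 75, 62, 37]
Place pivot at 1: [12, 37, 76, 75, 62, 65]

Partitioned: [12, 37, 76, 75, 62, 65]


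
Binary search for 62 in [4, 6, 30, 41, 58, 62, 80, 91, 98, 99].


Step 1: lo=0, hi=9, mid=4, val=58
Step 2: lo=5, hi=9, mid=7, val=91
Step 3: lo=5, hi=6, mid=5, val=62

Found at index 5


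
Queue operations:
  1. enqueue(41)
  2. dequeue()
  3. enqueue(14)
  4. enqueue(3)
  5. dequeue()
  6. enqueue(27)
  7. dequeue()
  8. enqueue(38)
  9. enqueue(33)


enqueue(41) -> [41]
dequeue()->41, []
enqueue(14) -> [14]
enqueue(3) -> [14, 3]
dequeue()->14, [3]
enqueue(27) -> [3, 27]
dequeue()->3, [27]
enqueue(38) -> [27, 38]
enqueue(33) -> [27, 38, 33]

Final queue: [27, 38, 33]


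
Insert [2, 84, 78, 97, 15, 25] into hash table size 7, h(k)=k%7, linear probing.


Insert 2: h=2 -> slot 2
Insert 84: h=0 -> slot 0
Insert 78: h=1 -> slot 1
Insert 97: h=6 -> slot 6
Insert 15: h=1, 2 probes -> slot 3
Insert 25: h=4 -> slot 4

Table: [84, 78, 2, 15, 25, None, 97]


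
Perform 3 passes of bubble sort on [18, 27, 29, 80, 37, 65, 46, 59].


Initial: [18, 27, 29, 80, 37, 65, 46, 59]
Pass 1: [18, 27, 29, 37, 65, 46, 59, 80] (4 swaps)
Pass 2: [18, 27, 29, 37, 46, 59, 65, 80] (2 swaps)
Pass 3: [18, 27, 29, 37, 46, 59, 65, 80] (0 swaps)

After 3 passes: [18, 27, 29, 37, 46, 59, 65, 80]


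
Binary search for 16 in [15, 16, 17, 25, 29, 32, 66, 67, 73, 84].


Step 1: lo=0, hi=9, mid=4, val=29
Step 2: lo=0, hi=3, mid=1, val=16

Found at index 1


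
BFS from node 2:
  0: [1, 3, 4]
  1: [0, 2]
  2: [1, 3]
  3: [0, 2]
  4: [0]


Visit 2, enqueue [1, 3]
Visit 1, enqueue [0]
Visit 3, enqueue []
Visit 0, enqueue [4]
Visit 4, enqueue []

BFS order: [2, 1, 3, 0, 4]


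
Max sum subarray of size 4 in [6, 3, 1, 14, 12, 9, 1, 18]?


[0:4]: 24
[1:5]: 30
[2:6]: 36
[3:7]: 36
[4:8]: 40

Max: 40 at [4:8]


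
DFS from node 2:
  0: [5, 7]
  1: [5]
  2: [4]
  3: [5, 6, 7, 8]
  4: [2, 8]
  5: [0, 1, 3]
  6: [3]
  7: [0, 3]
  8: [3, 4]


Visit 2, push [4]
Visit 4, push [8]
Visit 8, push [3]
Visit 3, push [7, 6, 5]
Visit 5, push [1, 0]
Visit 0, push [7]
Visit 7, push []
Visit 1, push []
Visit 6, push []

DFS order: [2, 4, 8, 3, 5, 0, 7, 1, 6]


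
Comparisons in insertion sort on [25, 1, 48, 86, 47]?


Algorithm: insertion sort
Input: [25, 1, 48, 86, 47]
Sorted: [1, 25, 47, 48, 86]

6


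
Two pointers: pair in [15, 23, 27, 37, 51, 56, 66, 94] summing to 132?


lo=0(15)+hi=7(94)=109
lo=1(23)+hi=7(94)=117
lo=2(27)+hi=7(94)=121
lo=3(37)+hi=7(94)=131
lo=4(51)+hi=7(94)=145
lo=4(51)+hi=6(66)=117
lo=5(56)+hi=6(66)=122

No pair found


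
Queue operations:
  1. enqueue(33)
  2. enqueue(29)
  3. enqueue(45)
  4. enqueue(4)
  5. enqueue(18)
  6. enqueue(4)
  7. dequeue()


enqueue(33) -> [33]
enqueue(29) -> [33, 29]
enqueue(45) -> [33, 29, 45]
enqueue(4) -> [33, 29, 45, 4]
enqueue(18) -> [33, 29, 45, 4, 18]
enqueue(4) -> [33, 29, 45, 4, 18, 4]
dequeue()->33, [29, 45, 4, 18, 4]

Final queue: [29, 45, 4, 18, 4]


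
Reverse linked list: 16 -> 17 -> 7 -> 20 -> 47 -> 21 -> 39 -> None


Step 1: curr=16, set curr.next=prev(None) | reversed so far: 16
Step 2: curr=17, set curr.next=prev(16) | reversed so far: 17 -> 16
Step 3: curr=7, set curr.next=prev(17) | reversed so far: 7 -> 17 -> 16
Step 4: curr=20, set curr.next=prev(7) | reversed so far: 20 -> 7 -> 17 -> 16
Step 5: curr=47, set curr.next=prev(20) | reversed so far: 47 -> 20 -> 7 -> 17 -> 16
Step 6: curr=21, set curr.next=prev(47) | reversed so far: 21 -> 47 -> 20 -> 7 -> 17 -> 16
Step 7: curr=39, set curr.next=prev(21) | reversed so far: 39 -> 21 -> 47 -> 20 -> 7 -> 17 -> 16

39 -> 21 -> 47 -> 20 -> 7 -> 17 -> 16 -> None


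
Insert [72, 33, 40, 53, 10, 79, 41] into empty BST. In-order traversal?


Insert 72: root
Insert 33: L from 72
Insert 40: L from 72 -> R from 33
Insert 53: L from 72 -> R from 33 -> R from 40
Insert 10: L from 72 -> L from 33
Insert 79: R from 72
Insert 41: L from 72 -> R from 33 -> R from 40 -> L from 53

In-order: [10, 33, 40, 41, 53, 72, 79]


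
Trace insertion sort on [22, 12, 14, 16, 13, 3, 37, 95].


Initial: [22, 12, 14, 16, 13, 3, 37, 95]
Insert 12: [12, 22, 14, 16, 13, 3, 37, 95]
Insert 14: [12, 14, 22, 16, 13, 3, 37, 95]
Insert 16: [12, 14, 16, 22, 13, 3, 37, 95]
Insert 13: [12, 13, 14, 16, 22, 3, 37, 95]
Insert 3: [3, 12, 13, 14, 16, 22, 37, 95]
Insert 37: [3, 12, 13, 14, 16, 22, 37, 95]
Insert 95: [3, 12, 13, 14, 16, 22, 37, 95]

Sorted: [3, 12, 13, 14, 16, 22, 37, 95]


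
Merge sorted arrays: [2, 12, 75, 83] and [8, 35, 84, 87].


Take 2 from A
Take 8 from B
Take 12 from A
Take 35 from B
Take 75 from A
Take 83 from A

Merged: [2, 8, 12, 35, 75, 83, 84, 87]


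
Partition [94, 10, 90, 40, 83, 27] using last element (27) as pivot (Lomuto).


Pivot: 27
  10 <= 27: swap -> [10, 94, 90, 40, 83, 27]
Place pivot at 1: [10, 27, 90, 40, 83, 94]

Partitioned: [10, 27, 90, 40, 83, 94]


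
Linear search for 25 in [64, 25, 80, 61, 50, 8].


i=0: 64!=25
i=1: 25==25 found!

Found at 1, 2 comps


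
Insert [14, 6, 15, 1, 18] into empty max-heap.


Insert 14: [14]
Insert 6: [14, 6]
Insert 15: [15, 6, 14]
Insert 1: [15, 6, 14, 1]
Insert 18: [18, 15, 14, 1, 6]

Final heap: [18, 15, 14, 1, 6]


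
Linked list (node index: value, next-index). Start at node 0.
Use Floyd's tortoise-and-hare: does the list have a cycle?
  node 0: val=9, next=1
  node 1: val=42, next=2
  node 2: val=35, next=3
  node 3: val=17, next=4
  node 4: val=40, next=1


Floyd's tortoise (slow, +1) and hare (fast, +2):
  init: slow=0, fast=0
  step 1: slow=1, fast=2
  step 2: slow=2, fast=4
  step 3: slow=3, fast=2
  step 4: slow=4, fast=4
  slow == fast at node 4: cycle detected

Cycle: yes


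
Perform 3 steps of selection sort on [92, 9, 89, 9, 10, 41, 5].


Initial: [92, 9, 89, 9, 10, 41, 5]
Step 1: min=5 at 6
  Swap: [5, 9, 89, 9, 10, 41, 92]
Step 2: min=9 at 1
  Swap: [5, 9, 89, 9, 10, 41, 92]
Step 3: min=9 at 3
  Swap: [5, 9, 9, 89, 10, 41, 92]

After 3 steps: [5, 9, 9, 89, 10, 41, 92]


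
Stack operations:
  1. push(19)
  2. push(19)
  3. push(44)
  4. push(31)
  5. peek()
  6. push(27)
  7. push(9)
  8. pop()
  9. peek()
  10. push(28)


push(19) -> [19]
push(19) -> [19, 19]
push(44) -> [19, 19, 44]
push(31) -> [19, 19, 44, 31]
peek()->31
push(27) -> [19, 19, 44, 31, 27]
push(9) -> [19, 19, 44, 31, 27, 9]
pop()->9, [19, 19, 44, 31, 27]
peek()->27
push(28) -> [19, 19, 44, 31, 27, 28]

Final stack: [19, 19, 44, 31, 27, 28]


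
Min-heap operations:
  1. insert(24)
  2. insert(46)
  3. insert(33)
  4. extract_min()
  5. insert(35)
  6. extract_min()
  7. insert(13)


insert(24) -> [24]
insert(46) -> [24, 46]
insert(33) -> [24, 46, 33]
extract_min()->24, [33, 46]
insert(35) -> [33, 46, 35]
extract_min()->33, [35, 46]
insert(13) -> [13, 46, 35]

Final heap: [13, 46, 35]


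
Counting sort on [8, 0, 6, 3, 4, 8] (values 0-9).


Input: [8, 0, 6, 3, 4, 8]
Counts: [1, 0, 0, 1, 1, 0, 1, 0, 2, 0]

Sorted: [0, 3, 4, 6, 8, 8]


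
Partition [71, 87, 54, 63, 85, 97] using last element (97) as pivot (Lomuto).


Pivot: 97
  71 <= 97: advance i (no swap)
  87 <= 97: advance i (no swap)
  54 <= 97: advance i (no swap)
  63 <= 97: advance i (no swap)
  85 <= 97: advance i (no swap)
Place pivot at 5: [71, 87, 54, 63, 85, 97]

Partitioned: [71, 87, 54, 63, 85, 97]


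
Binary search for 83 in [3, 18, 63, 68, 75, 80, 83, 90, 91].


Step 1: lo=0, hi=8, mid=4, val=75
Step 2: lo=5, hi=8, mid=6, val=83

Found at index 6


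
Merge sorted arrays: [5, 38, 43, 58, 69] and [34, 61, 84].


Take 5 from A
Take 34 from B
Take 38 from A
Take 43 from A
Take 58 from A
Take 61 from B
Take 69 from A

Merged: [5, 34, 38, 43, 58, 61, 69, 84]


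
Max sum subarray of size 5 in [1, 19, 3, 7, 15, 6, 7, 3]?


[0:5]: 45
[1:6]: 50
[2:7]: 38
[3:8]: 38

Max: 50 at [1:6]


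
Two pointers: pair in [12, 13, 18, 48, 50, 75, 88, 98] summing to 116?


lo=0(12)+hi=7(98)=110
lo=1(13)+hi=7(98)=111
lo=2(18)+hi=7(98)=116

Yes: 18+98=116


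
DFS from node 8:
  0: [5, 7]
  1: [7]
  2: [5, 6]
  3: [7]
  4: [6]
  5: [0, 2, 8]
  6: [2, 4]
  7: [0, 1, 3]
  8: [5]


Visit 8, push [5]
Visit 5, push [2, 0]
Visit 0, push [7]
Visit 7, push [3, 1]
Visit 1, push []
Visit 3, push []
Visit 2, push [6]
Visit 6, push [4]
Visit 4, push []

DFS order: [8, 5, 0, 7, 1, 3, 2, 6, 4]


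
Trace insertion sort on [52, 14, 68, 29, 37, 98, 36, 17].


Initial: [52, 14, 68, 29, 37, 98, 36, 17]
Insert 14: [14, 52, 68, 29, 37, 98, 36, 17]
Insert 68: [14, 52, 68, 29, 37, 98, 36, 17]
Insert 29: [14, 29, 52, 68, 37, 98, 36, 17]
Insert 37: [14, 29, 37, 52, 68, 98, 36, 17]
Insert 98: [14, 29, 37, 52, 68, 98, 36, 17]
Insert 36: [14, 29, 36, 37, 52, 68, 98, 17]
Insert 17: [14, 17, 29, 36, 37, 52, 68, 98]

Sorted: [14, 17, 29, 36, 37, 52, 68, 98]


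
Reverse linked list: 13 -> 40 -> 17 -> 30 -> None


Step 1: curr=13, set curr.next=prev(None) | reversed so far: 13
Step 2: curr=40, set curr.next=prev(13) | reversed so far: 40 -> 13
Step 3: curr=17, set curr.next=prev(40) | reversed so far: 17 -> 40 -> 13
Step 4: curr=30, set curr.next=prev(17) | reversed so far: 30 -> 17 -> 40 -> 13

30 -> 17 -> 40 -> 13 -> None


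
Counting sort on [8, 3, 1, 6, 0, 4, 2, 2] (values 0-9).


Input: [8, 3, 1, 6, 0, 4, 2, 2]
Counts: [1, 1, 2, 1, 1, 0, 1, 0, 1, 0]

Sorted: [0, 1, 2, 2, 3, 4, 6, 8]


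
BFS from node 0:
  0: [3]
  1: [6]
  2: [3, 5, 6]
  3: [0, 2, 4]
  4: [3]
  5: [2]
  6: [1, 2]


Visit 0, enqueue [3]
Visit 3, enqueue [2, 4]
Visit 2, enqueue [5, 6]
Visit 4, enqueue []
Visit 5, enqueue []
Visit 6, enqueue [1]
Visit 1, enqueue []

BFS order: [0, 3, 2, 4, 5, 6, 1]


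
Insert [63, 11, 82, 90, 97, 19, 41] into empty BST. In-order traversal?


Insert 63: root
Insert 11: L from 63
Insert 82: R from 63
Insert 90: R from 63 -> R from 82
Insert 97: R from 63 -> R from 82 -> R from 90
Insert 19: L from 63 -> R from 11
Insert 41: L from 63 -> R from 11 -> R from 19

In-order: [11, 19, 41, 63, 82, 90, 97]


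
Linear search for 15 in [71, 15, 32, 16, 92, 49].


i=0: 71!=15
i=1: 15==15 found!

Found at 1, 2 comps


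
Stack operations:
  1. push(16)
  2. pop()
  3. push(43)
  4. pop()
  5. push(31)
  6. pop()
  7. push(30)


push(16) -> [16]
pop()->16, []
push(43) -> [43]
pop()->43, []
push(31) -> [31]
pop()->31, []
push(30) -> [30]

Final stack: [30]


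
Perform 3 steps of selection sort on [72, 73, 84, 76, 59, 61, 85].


Initial: [72, 73, 84, 76, 59, 61, 85]
Step 1: min=59 at 4
  Swap: [59, 73, 84, 76, 72, 61, 85]
Step 2: min=61 at 5
  Swap: [59, 61, 84, 76, 72, 73, 85]
Step 3: min=72 at 4
  Swap: [59, 61, 72, 76, 84, 73, 85]

After 3 steps: [59, 61, 72, 76, 84, 73, 85]


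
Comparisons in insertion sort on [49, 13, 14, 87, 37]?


Algorithm: insertion sort
Input: [49, 13, 14, 87, 37]
Sorted: [13, 14, 37, 49, 87]

7


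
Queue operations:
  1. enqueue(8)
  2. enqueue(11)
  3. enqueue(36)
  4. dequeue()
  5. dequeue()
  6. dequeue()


enqueue(8) -> [8]
enqueue(11) -> [8, 11]
enqueue(36) -> [8, 11, 36]
dequeue()->8, [11, 36]
dequeue()->11, [36]
dequeue()->36, []

Final queue: []


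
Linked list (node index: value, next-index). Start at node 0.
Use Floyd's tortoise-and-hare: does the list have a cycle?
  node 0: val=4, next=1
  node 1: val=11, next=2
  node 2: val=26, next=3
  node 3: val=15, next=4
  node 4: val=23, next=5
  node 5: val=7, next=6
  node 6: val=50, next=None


Floyd's tortoise (slow, +1) and hare (fast, +2):
  init: slow=0, fast=0
  step 1: slow=1, fast=2
  step 2: slow=2, fast=4
  step 3: slow=3, fast=6
  step 4: fast -> None, no cycle

Cycle: no


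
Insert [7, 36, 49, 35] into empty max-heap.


Insert 7: [7]
Insert 36: [36, 7]
Insert 49: [49, 7, 36]
Insert 35: [49, 35, 36, 7]

Final heap: [49, 35, 36, 7]


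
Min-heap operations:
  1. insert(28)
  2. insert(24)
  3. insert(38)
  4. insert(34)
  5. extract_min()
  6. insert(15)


insert(28) -> [28]
insert(24) -> [24, 28]
insert(38) -> [24, 28, 38]
insert(34) -> [24, 28, 38, 34]
extract_min()->24, [28, 34, 38]
insert(15) -> [15, 28, 38, 34]

Final heap: [15, 28, 38, 34]


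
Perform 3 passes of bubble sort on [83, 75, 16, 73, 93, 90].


Initial: [83, 75, 16, 73, 93, 90]
Pass 1: [75, 16, 73, 83, 90, 93] (4 swaps)
Pass 2: [16, 73, 75, 83, 90, 93] (2 swaps)
Pass 3: [16, 73, 75, 83, 90, 93] (0 swaps)

After 3 passes: [16, 73, 75, 83, 90, 93]


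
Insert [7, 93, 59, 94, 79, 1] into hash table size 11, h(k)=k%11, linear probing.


Insert 7: h=7 -> slot 7
Insert 93: h=5 -> slot 5
Insert 59: h=4 -> slot 4
Insert 94: h=6 -> slot 6
Insert 79: h=2 -> slot 2
Insert 1: h=1 -> slot 1

Table: [None, 1, 79, None, 59, 93, 94, 7, None, None, None]


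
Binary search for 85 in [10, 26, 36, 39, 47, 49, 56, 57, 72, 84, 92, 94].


Step 1: lo=0, hi=11, mid=5, val=49
Step 2: lo=6, hi=11, mid=8, val=72
Step 3: lo=9, hi=11, mid=10, val=92
Step 4: lo=9, hi=9, mid=9, val=84

Not found


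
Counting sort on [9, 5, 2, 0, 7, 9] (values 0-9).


Input: [9, 5, 2, 0, 7, 9]
Counts: [1, 0, 1, 0, 0, 1, 0, 1, 0, 2]

Sorted: [0, 2, 5, 7, 9, 9]


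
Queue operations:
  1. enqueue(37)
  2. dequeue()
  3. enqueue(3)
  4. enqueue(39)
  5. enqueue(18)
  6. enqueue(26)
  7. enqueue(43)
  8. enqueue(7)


enqueue(37) -> [37]
dequeue()->37, []
enqueue(3) -> [3]
enqueue(39) -> [3, 39]
enqueue(18) -> [3, 39, 18]
enqueue(26) -> [3, 39, 18, 26]
enqueue(43) -> [3, 39, 18, 26, 43]
enqueue(7) -> [3, 39, 18, 26, 43, 7]

Final queue: [3, 39, 18, 26, 43, 7]


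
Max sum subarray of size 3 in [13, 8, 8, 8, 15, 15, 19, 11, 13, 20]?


[0:3]: 29
[1:4]: 24
[2:5]: 31
[3:6]: 38
[4:7]: 49
[5:8]: 45
[6:9]: 43
[7:10]: 44

Max: 49 at [4:7]


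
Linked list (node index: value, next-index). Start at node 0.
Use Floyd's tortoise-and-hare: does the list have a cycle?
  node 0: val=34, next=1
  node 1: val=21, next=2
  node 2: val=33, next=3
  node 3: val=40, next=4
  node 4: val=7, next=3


Floyd's tortoise (slow, +1) and hare (fast, +2):
  init: slow=0, fast=0
  step 1: slow=1, fast=2
  step 2: slow=2, fast=4
  step 3: slow=3, fast=4
  step 4: slow=4, fast=4
  slow == fast at node 4: cycle detected

Cycle: yes


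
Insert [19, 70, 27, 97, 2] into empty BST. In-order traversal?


Insert 19: root
Insert 70: R from 19
Insert 27: R from 19 -> L from 70
Insert 97: R from 19 -> R from 70
Insert 2: L from 19

In-order: [2, 19, 27, 70, 97]


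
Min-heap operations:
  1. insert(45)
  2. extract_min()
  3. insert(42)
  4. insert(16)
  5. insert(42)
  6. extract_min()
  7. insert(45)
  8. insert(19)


insert(45) -> [45]
extract_min()->45, []
insert(42) -> [42]
insert(16) -> [16, 42]
insert(42) -> [16, 42, 42]
extract_min()->16, [42, 42]
insert(45) -> [42, 42, 45]
insert(19) -> [19, 42, 45, 42]

Final heap: [19, 42, 45, 42]


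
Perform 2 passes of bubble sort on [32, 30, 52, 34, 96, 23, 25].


Initial: [32, 30, 52, 34, 96, 23, 25]
Pass 1: [30, 32, 34, 52, 23, 25, 96] (4 swaps)
Pass 2: [30, 32, 34, 23, 25, 52, 96] (2 swaps)

After 2 passes: [30, 32, 34, 23, 25, 52, 96]


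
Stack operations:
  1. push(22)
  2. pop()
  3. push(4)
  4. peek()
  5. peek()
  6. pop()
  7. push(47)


push(22) -> [22]
pop()->22, []
push(4) -> [4]
peek()->4
peek()->4
pop()->4, []
push(47) -> [47]

Final stack: [47]


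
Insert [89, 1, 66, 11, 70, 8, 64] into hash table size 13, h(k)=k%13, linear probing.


Insert 89: h=11 -> slot 11
Insert 1: h=1 -> slot 1
Insert 66: h=1, 1 probes -> slot 2
Insert 11: h=11, 1 probes -> slot 12
Insert 70: h=5 -> slot 5
Insert 8: h=8 -> slot 8
Insert 64: h=12, 1 probes -> slot 0

Table: [64, 1, 66, None, None, 70, None, None, 8, None, None, 89, 11]


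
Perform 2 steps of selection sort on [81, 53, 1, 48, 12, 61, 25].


Initial: [81, 53, 1, 48, 12, 61, 25]
Step 1: min=1 at 2
  Swap: [1, 53, 81, 48, 12, 61, 25]
Step 2: min=12 at 4
  Swap: [1, 12, 81, 48, 53, 61, 25]

After 2 steps: [1, 12, 81, 48, 53, 61, 25]


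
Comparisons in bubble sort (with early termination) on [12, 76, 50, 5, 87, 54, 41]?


Algorithm: bubble sort (with early termination)
Input: [12, 76, 50, 5, 87, 54, 41]
Sorted: [5, 12, 41, 50, 54, 76, 87]

20


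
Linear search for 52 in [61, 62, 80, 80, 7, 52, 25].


i=0: 61!=52
i=1: 62!=52
i=2: 80!=52
i=3: 80!=52
i=4: 7!=52
i=5: 52==52 found!

Found at 5, 6 comps


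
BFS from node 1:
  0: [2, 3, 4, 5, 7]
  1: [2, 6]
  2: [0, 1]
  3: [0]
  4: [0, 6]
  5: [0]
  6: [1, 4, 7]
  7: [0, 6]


Visit 1, enqueue [2, 6]
Visit 2, enqueue [0]
Visit 6, enqueue [4, 7]
Visit 0, enqueue [3, 5]
Visit 4, enqueue []
Visit 7, enqueue []
Visit 3, enqueue []
Visit 5, enqueue []

BFS order: [1, 2, 6, 0, 4, 7, 3, 5]


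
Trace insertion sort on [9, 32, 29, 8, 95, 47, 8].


Initial: [9, 32, 29, 8, 95, 47, 8]
Insert 32: [9, 32, 29, 8, 95, 47, 8]
Insert 29: [9, 29, 32, 8, 95, 47, 8]
Insert 8: [8, 9, 29, 32, 95, 47, 8]
Insert 95: [8, 9, 29, 32, 95, 47, 8]
Insert 47: [8, 9, 29, 32, 47, 95, 8]
Insert 8: [8, 8, 9, 29, 32, 47, 95]

Sorted: [8, 8, 9, 29, 32, 47, 95]


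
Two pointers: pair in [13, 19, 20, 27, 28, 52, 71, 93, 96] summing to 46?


lo=0(13)+hi=8(96)=109
lo=0(13)+hi=7(93)=106
lo=0(13)+hi=6(71)=84
lo=0(13)+hi=5(52)=65
lo=0(13)+hi=4(28)=41
lo=1(19)+hi=4(28)=47
lo=1(19)+hi=3(27)=46

Yes: 19+27=46


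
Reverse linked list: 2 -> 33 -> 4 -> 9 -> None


Step 1: curr=2, set curr.next=prev(None) | reversed so far: 2
Step 2: curr=33, set curr.next=prev(2) | reversed so far: 33 -> 2
Step 3: curr=4, set curr.next=prev(33) | reversed so far: 4 -> 33 -> 2
Step 4: curr=9, set curr.next=prev(4) | reversed so far: 9 -> 4 -> 33 -> 2

9 -> 4 -> 33 -> 2 -> None


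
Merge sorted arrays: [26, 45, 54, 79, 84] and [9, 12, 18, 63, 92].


Take 9 from B
Take 12 from B
Take 18 from B
Take 26 from A
Take 45 from A
Take 54 from A
Take 63 from B
Take 79 from A
Take 84 from A

Merged: [9, 12, 18, 26, 45, 54, 63, 79, 84, 92]


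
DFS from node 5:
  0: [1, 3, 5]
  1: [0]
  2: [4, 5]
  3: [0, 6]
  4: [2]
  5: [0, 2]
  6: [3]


Visit 5, push [2, 0]
Visit 0, push [3, 1]
Visit 1, push []
Visit 3, push [6]
Visit 6, push []
Visit 2, push [4]
Visit 4, push []

DFS order: [5, 0, 1, 3, 6, 2, 4]


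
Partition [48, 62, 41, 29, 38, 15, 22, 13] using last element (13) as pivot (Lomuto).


Pivot: 13
Place pivot at 0: [13, 62, 41, 29, 38, 15, 22, 48]

Partitioned: [13, 62, 41, 29, 38, 15, 22, 48]


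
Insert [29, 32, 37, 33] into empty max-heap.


Insert 29: [29]
Insert 32: [32, 29]
Insert 37: [37, 29, 32]
Insert 33: [37, 33, 32, 29]

Final heap: [37, 33, 32, 29]


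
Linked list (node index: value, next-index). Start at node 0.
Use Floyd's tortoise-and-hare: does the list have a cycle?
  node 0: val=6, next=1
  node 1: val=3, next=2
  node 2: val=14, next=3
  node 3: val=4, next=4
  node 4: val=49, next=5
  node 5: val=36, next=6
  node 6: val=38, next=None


Floyd's tortoise (slow, +1) and hare (fast, +2):
  init: slow=0, fast=0
  step 1: slow=1, fast=2
  step 2: slow=2, fast=4
  step 3: slow=3, fast=6
  step 4: fast -> None, no cycle

Cycle: no


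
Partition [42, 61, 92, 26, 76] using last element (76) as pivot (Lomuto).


Pivot: 76
  42 <= 76: advance i (no swap)
  61 <= 76: advance i (no swap)
  26 <= 76: swap -> [42, 61, 26, 92, 76]
Place pivot at 3: [42, 61, 26, 76, 92]

Partitioned: [42, 61, 26, 76, 92]


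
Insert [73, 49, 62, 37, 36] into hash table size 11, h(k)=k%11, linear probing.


Insert 73: h=7 -> slot 7
Insert 49: h=5 -> slot 5
Insert 62: h=7, 1 probes -> slot 8
Insert 37: h=4 -> slot 4
Insert 36: h=3 -> slot 3

Table: [None, None, None, 36, 37, 49, None, 73, 62, None, None]


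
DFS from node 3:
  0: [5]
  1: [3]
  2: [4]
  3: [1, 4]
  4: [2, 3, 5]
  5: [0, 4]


Visit 3, push [4, 1]
Visit 1, push []
Visit 4, push [5, 2]
Visit 2, push []
Visit 5, push [0]
Visit 0, push []

DFS order: [3, 1, 4, 2, 5, 0]


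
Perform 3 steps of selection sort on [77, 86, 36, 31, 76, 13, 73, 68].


Initial: [77, 86, 36, 31, 76, 13, 73, 68]
Step 1: min=13 at 5
  Swap: [13, 86, 36, 31, 76, 77, 73, 68]
Step 2: min=31 at 3
  Swap: [13, 31, 36, 86, 76, 77, 73, 68]
Step 3: min=36 at 2
  Swap: [13, 31, 36, 86, 76, 77, 73, 68]

After 3 steps: [13, 31, 36, 86, 76, 77, 73, 68]


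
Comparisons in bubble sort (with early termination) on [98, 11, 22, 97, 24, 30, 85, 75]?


Algorithm: bubble sort (with early termination)
Input: [98, 11, 22, 97, 24, 30, 85, 75]
Sorted: [11, 22, 24, 30, 75, 85, 97, 98]

22


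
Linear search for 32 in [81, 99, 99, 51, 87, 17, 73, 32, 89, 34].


i=0: 81!=32
i=1: 99!=32
i=2: 99!=32
i=3: 51!=32
i=4: 87!=32
i=5: 17!=32
i=6: 73!=32
i=7: 32==32 found!

Found at 7, 8 comps


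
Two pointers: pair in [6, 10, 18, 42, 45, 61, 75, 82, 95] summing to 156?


lo=0(6)+hi=8(95)=101
lo=1(10)+hi=8(95)=105
lo=2(18)+hi=8(95)=113
lo=3(42)+hi=8(95)=137
lo=4(45)+hi=8(95)=140
lo=5(61)+hi=8(95)=156

Yes: 61+95=156


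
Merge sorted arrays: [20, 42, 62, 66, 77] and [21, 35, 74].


Take 20 from A
Take 21 from B
Take 35 from B
Take 42 from A
Take 62 from A
Take 66 from A
Take 74 from B

Merged: [20, 21, 35, 42, 62, 66, 74, 77]


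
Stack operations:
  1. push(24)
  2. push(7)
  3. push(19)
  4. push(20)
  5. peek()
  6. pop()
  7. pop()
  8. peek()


push(24) -> [24]
push(7) -> [24, 7]
push(19) -> [24, 7, 19]
push(20) -> [24, 7, 19, 20]
peek()->20
pop()->20, [24, 7, 19]
pop()->19, [24, 7]
peek()->7

Final stack: [24, 7]


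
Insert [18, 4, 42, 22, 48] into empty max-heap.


Insert 18: [18]
Insert 4: [18, 4]
Insert 42: [42, 4, 18]
Insert 22: [42, 22, 18, 4]
Insert 48: [48, 42, 18, 4, 22]

Final heap: [48, 42, 18, 4, 22]


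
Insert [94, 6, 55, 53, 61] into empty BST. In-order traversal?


Insert 94: root
Insert 6: L from 94
Insert 55: L from 94 -> R from 6
Insert 53: L from 94 -> R from 6 -> L from 55
Insert 61: L from 94 -> R from 6 -> R from 55

In-order: [6, 53, 55, 61, 94]


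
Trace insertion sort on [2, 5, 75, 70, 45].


Initial: [2, 5, 75, 70, 45]
Insert 5: [2, 5, 75, 70, 45]
Insert 75: [2, 5, 75, 70, 45]
Insert 70: [2, 5, 70, 75, 45]
Insert 45: [2, 5, 45, 70, 75]

Sorted: [2, 5, 45, 70, 75]


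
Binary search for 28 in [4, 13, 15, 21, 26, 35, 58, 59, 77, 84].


Step 1: lo=0, hi=9, mid=4, val=26
Step 2: lo=5, hi=9, mid=7, val=59
Step 3: lo=5, hi=6, mid=5, val=35

Not found


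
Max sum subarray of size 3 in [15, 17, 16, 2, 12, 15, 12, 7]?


[0:3]: 48
[1:4]: 35
[2:5]: 30
[3:6]: 29
[4:7]: 39
[5:8]: 34

Max: 48 at [0:3]


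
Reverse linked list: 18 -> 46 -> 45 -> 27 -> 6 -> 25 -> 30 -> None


Step 1: curr=18, set curr.next=prev(None) | reversed so far: 18
Step 2: curr=46, set curr.next=prev(18) | reversed so far: 46 -> 18
Step 3: curr=45, set curr.next=prev(46) | reversed so far: 45 -> 46 -> 18
Step 4: curr=27, set curr.next=prev(45) | reversed so far: 27 -> 45 -> 46 -> 18
Step 5: curr=6, set curr.next=prev(27) | reversed so far: 6 -> 27 -> 45 -> 46 -> 18
Step 6: curr=25, set curr.next=prev(6) | reversed so far: 25 -> 6 -> 27 -> 45 -> 46 -> 18
Step 7: curr=30, set curr.next=prev(25) | reversed so far: 30 -> 25 -> 6 -> 27 -> 45 -> 46 -> 18

30 -> 25 -> 6 -> 27 -> 45 -> 46 -> 18 -> None


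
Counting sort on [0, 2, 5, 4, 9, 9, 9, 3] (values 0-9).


Input: [0, 2, 5, 4, 9, 9, 9, 3]
Counts: [1, 0, 1, 1, 1, 1, 0, 0, 0, 3]

Sorted: [0, 2, 3, 4, 5, 9, 9, 9]


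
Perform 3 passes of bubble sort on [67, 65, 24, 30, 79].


Initial: [67, 65, 24, 30, 79]
Pass 1: [65, 24, 30, 67, 79] (3 swaps)
Pass 2: [24, 30, 65, 67, 79] (2 swaps)
Pass 3: [24, 30, 65, 67, 79] (0 swaps)

After 3 passes: [24, 30, 65, 67, 79]


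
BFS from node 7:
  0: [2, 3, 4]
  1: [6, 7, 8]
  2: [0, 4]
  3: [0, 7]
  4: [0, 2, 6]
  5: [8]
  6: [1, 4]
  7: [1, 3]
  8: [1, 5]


Visit 7, enqueue [1, 3]
Visit 1, enqueue [6, 8]
Visit 3, enqueue [0]
Visit 6, enqueue [4]
Visit 8, enqueue [5]
Visit 0, enqueue [2]
Visit 4, enqueue []
Visit 5, enqueue []
Visit 2, enqueue []

BFS order: [7, 1, 3, 6, 8, 0, 4, 5, 2]


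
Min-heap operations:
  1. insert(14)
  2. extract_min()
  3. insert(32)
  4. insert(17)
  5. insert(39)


insert(14) -> [14]
extract_min()->14, []
insert(32) -> [32]
insert(17) -> [17, 32]
insert(39) -> [17, 32, 39]

Final heap: [17, 32, 39]


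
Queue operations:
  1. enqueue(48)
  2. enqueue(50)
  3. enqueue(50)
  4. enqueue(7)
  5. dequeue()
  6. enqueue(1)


enqueue(48) -> [48]
enqueue(50) -> [48, 50]
enqueue(50) -> [48, 50, 50]
enqueue(7) -> [48, 50, 50, 7]
dequeue()->48, [50, 50, 7]
enqueue(1) -> [50, 50, 7, 1]

Final queue: [50, 50, 7, 1]


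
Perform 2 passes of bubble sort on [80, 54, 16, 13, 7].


Initial: [80, 54, 16, 13, 7]
Pass 1: [54, 16, 13, 7, 80] (4 swaps)
Pass 2: [16, 13, 7, 54, 80] (3 swaps)

After 2 passes: [16, 13, 7, 54, 80]


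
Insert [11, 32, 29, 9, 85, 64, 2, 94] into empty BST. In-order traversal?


Insert 11: root
Insert 32: R from 11
Insert 29: R from 11 -> L from 32
Insert 9: L from 11
Insert 85: R from 11 -> R from 32
Insert 64: R from 11 -> R from 32 -> L from 85
Insert 2: L from 11 -> L from 9
Insert 94: R from 11 -> R from 32 -> R from 85

In-order: [2, 9, 11, 29, 32, 64, 85, 94]


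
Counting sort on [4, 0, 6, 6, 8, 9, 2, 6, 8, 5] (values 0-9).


Input: [4, 0, 6, 6, 8, 9, 2, 6, 8, 5]
Counts: [1, 0, 1, 0, 1, 1, 3, 0, 2, 1]

Sorted: [0, 2, 4, 5, 6, 6, 6, 8, 8, 9]


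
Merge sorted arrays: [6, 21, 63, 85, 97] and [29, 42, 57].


Take 6 from A
Take 21 from A
Take 29 from B
Take 42 from B
Take 57 from B

Merged: [6, 21, 29, 42, 57, 63, 85, 97]


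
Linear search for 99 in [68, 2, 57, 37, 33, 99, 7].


i=0: 68!=99
i=1: 2!=99
i=2: 57!=99
i=3: 37!=99
i=4: 33!=99
i=5: 99==99 found!

Found at 5, 6 comps


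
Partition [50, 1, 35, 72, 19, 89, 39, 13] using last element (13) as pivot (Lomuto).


Pivot: 13
  1 <= 13: swap -> [1, 50, 35, 72, 19, 89, 39, 13]
Place pivot at 1: [1, 13, 35, 72, 19, 89, 39, 50]

Partitioned: [1, 13, 35, 72, 19, 89, 39, 50]


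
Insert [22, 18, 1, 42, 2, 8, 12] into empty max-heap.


Insert 22: [22]
Insert 18: [22, 18]
Insert 1: [22, 18, 1]
Insert 42: [42, 22, 1, 18]
Insert 2: [42, 22, 1, 18, 2]
Insert 8: [42, 22, 8, 18, 2, 1]
Insert 12: [42, 22, 12, 18, 2, 1, 8]

Final heap: [42, 22, 12, 18, 2, 1, 8]


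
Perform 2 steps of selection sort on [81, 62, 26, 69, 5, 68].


Initial: [81, 62, 26, 69, 5, 68]
Step 1: min=5 at 4
  Swap: [5, 62, 26, 69, 81, 68]
Step 2: min=26 at 2
  Swap: [5, 26, 62, 69, 81, 68]

After 2 steps: [5, 26, 62, 69, 81, 68]


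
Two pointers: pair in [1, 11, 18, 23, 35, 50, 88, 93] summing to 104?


lo=0(1)+hi=7(93)=94
lo=1(11)+hi=7(93)=104

Yes: 11+93=104


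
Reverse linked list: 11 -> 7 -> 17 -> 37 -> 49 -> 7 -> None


Step 1: curr=11, set curr.next=prev(None) | reversed so far: 11
Step 2: curr=7, set curr.next=prev(11) | reversed so far: 7 -> 11
Step 3: curr=17, set curr.next=prev(7) | reversed so far: 17 -> 7 -> 11
Step 4: curr=37, set curr.next=prev(17) | reversed so far: 37 -> 17 -> 7 -> 11
Step 5: curr=49, set curr.next=prev(37) | reversed so far: 49 -> 37 -> 17 -> 7 -> 11
Step 6: curr=7, set curr.next=prev(49) | reversed so far: 7 -> 49 -> 37 -> 17 -> 7 -> 11

7 -> 49 -> 37 -> 17 -> 7 -> 11 -> None


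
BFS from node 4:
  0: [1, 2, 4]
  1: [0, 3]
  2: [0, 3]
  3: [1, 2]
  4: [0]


Visit 4, enqueue [0]
Visit 0, enqueue [1, 2]
Visit 1, enqueue [3]
Visit 2, enqueue []
Visit 3, enqueue []

BFS order: [4, 0, 1, 2, 3]


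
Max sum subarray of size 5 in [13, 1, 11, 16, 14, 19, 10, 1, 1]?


[0:5]: 55
[1:6]: 61
[2:7]: 70
[3:8]: 60
[4:9]: 45

Max: 70 at [2:7]


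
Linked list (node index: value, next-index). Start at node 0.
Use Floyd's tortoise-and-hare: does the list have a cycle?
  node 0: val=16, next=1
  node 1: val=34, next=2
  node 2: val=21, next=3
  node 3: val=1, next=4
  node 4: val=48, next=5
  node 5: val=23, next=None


Floyd's tortoise (slow, +1) and hare (fast, +2):
  init: slow=0, fast=0
  step 1: slow=1, fast=2
  step 2: slow=2, fast=4
  step 3: fast 4->5->None, no cycle

Cycle: no
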